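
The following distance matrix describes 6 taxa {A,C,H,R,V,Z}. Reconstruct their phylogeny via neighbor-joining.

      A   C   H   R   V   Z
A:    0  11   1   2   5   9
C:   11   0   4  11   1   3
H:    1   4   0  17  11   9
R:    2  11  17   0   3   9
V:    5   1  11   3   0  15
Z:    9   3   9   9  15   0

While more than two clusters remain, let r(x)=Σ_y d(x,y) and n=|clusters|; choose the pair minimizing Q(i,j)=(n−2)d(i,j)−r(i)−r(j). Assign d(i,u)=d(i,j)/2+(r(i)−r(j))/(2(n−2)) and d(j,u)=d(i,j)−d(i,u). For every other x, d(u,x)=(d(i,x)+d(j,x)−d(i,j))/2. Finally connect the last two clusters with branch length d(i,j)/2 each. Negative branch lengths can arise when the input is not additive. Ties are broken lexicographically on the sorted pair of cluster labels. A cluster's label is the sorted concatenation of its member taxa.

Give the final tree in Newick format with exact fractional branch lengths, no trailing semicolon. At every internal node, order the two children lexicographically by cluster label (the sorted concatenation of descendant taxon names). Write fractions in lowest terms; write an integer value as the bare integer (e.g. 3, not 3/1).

((((A:-5/4,H:9/4):7/2,(R:29/12,V:7/12):13/4):11/4,C:-3/8):27/16,Z:27/16)

iteration 1: select A,H (d=1, Q=-66); attach at lengths (-5/4, 9/4); label the merged cluster AH
  updated: d(AH,C)=7, d(AH,R)=9, d(AH,V)=15/2, d(AH,Z)=17/2
iteration 2: select R,V (d=3, Q=-99/2); attach at lengths (29/12, 7/12); label the merged cluster RV
  updated: d(AH,RV)=27/4, d(C,RV)=9/2, d(RV,Z)=21/2
iteration 3: select AH,RV (d=27/4, Q=-61/2); attach at lengths (7/2, 13/4); label the merged cluster AHRV
  updated: d(AHRV,C)=19/8, d(AHRV,Z)=49/8
iteration 4: select AHRV,C (d=19/8, Q=-23/2); attach at lengths (11/4, -3/8); label the merged cluster ACHRV
  updated: d(ACHRV,Z)=27/8
iteration 5: select ACHRV,Z (d=27/8); attach at lengths (27/16, 27/16); label the merged cluster ACHRVZ
final tree: ((((A:-5/4,H:9/4):7/2,(R:29/12,V:7/12):13/4):11/4,C:-3/8):27/16,Z:27/16)
total length: 33/2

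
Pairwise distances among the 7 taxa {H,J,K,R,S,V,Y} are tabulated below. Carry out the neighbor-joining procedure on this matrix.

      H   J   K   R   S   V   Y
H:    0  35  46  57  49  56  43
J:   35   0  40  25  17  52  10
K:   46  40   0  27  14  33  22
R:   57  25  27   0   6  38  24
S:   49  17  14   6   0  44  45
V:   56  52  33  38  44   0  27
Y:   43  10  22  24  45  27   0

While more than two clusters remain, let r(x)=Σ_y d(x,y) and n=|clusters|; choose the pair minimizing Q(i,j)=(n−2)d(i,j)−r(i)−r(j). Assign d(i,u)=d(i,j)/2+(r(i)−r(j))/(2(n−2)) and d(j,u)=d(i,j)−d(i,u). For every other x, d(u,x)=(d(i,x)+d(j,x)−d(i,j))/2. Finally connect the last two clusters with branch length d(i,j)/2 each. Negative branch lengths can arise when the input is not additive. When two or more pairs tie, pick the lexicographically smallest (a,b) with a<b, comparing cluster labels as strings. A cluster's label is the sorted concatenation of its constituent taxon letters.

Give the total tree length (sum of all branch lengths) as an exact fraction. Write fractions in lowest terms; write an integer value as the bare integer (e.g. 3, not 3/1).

1. join R+S (d=6, Q=-322) ⇒ RS; edges |R|=16/5, |S|=14/5
  updated: d(H,RS)=50, d(J,RS)=18, d(K,RS)=35/2, d(RS,V)=38, d(RS,Y)=63/2
2. join J+Y (d=10, Q=-497/2) ⇒ JY; edges |J|=123/16, |Y|=37/16
  updated: d(H,JY)=34, d(JY,K)=26, d(JY,RS)=79/4, d(JY,V)=69/2
3. join H+JY (d=34, Q=-793/4) ⇒ HJY; edges |H|=695/24, |JY|=121/24
  updated: d(HJY,K)=19, d(HJY,RS)=143/8, d(HJY,V)=113/4
4. join HJY+V (d=113/4, Q=-863/8) ⇒ HJVY; edges |HJY|=179/32, |V|=725/32
  updated: d(HJVY,K)=95/8, d(HJVY,RS)=221/16
5. join HJVY+K (d=95/8, Q=-691/16) ⇒ HJKVY; edges |HJVY|=131/32, |K|=249/32
  updated: d(HJKVY,RS)=311/32
6. join HJKVY+RS (d=311/32) ⇒ HJKRSVY; edges |HJKVY|=311/64, |RS|=311/64
final tree: ((((H:695/24,(J:123/16,Y:37/16):121/24):179/32,V:725/32):131/32,K:249/32):311/64,(R:16/5,S:14/5):311/64)
total length: 3195/32

3195/32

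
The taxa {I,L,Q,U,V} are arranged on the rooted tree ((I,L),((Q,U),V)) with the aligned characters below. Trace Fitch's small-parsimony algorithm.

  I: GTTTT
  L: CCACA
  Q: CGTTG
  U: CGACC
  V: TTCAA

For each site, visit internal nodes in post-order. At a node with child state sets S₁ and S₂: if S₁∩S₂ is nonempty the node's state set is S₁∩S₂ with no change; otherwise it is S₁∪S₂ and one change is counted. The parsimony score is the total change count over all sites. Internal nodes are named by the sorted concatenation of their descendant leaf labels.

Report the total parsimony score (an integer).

13

[col 0] IL: children I:{G}, L:{C} ∪→ {C,G}; cost 1
[col 0] QU: children Q:{C}, U:{C} ∩→ {C}; cost 0
[col 0] QUV: children QU:{C}, V:{T} ∪→ {C,T}; cost 1
[col 0] ILQUV: children IL:{C,G}, QUV:{C,T} ∩→ {C}; cost 0
[col 1] IL: children I:{T}, L:{C} ∪→ {C,T}; cost 1
[col 1] QU: children Q:{G}, U:{G} ∩→ {G}; cost 0
[col 1] QUV: children QU:{G}, V:{T} ∪→ {G,T}; cost 1
[col 1] ILQUV: children IL:{C,T}, QUV:{G,T} ∩→ {T}; cost 0
[col 2] IL: children I:{T}, L:{A} ∪→ {A,T}; cost 1
[col 2] QU: children Q:{T}, U:{A} ∪→ {A,T}; cost 1
[col 2] QUV: children QU:{A,T}, V:{C} ∪→ {A,C,T}; cost 1
[col 2] ILQUV: children IL:{A,T}, QUV:{A,C,T} ∩→ {A,T}; cost 0
[col 3] IL: children I:{T}, L:{C} ∪→ {C,T}; cost 1
[col 3] QU: children Q:{T}, U:{C} ∪→ {C,T}; cost 1
[col 3] QUV: children QU:{C,T}, V:{A} ∪→ {A,C,T}; cost 1
[col 3] ILQUV: children IL:{C,T}, QUV:{A,C,T} ∩→ {C,T}; cost 0
[col 4] IL: children I:{T}, L:{A} ∪→ {A,T}; cost 1
[col 4] QU: children Q:{G}, U:{C} ∪→ {C,G}; cost 1
[col 4] QUV: children QU:{C,G}, V:{A} ∪→ {A,C,G}; cost 1
[col 4] ILQUV: children IL:{A,T}, QUV:{A,C,G} ∩→ {A}; cost 0
per-site changes: [2, 2, 3, 3, 3]; total = 13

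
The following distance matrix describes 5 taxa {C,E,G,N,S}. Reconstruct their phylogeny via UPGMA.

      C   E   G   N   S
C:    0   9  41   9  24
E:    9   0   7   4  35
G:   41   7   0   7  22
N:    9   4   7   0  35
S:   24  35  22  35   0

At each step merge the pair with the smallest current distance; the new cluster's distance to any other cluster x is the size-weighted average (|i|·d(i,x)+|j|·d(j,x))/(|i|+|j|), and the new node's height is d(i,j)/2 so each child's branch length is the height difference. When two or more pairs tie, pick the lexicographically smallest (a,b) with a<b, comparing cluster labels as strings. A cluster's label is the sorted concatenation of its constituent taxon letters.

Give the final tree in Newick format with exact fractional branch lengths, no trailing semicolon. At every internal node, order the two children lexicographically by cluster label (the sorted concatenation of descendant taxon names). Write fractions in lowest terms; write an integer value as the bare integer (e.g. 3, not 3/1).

1. join E+N (d=4) ⇒ EN; edges |E|=2, |N|=2
  updated: d(C,EN)=9, d(EN,G)=7, d(EN,S)=35
2. join EN+G (d=7) ⇒ EGN; edges |EN|=3/2, |G|=7/2
  updated: d(C,EGN)=59/3, d(EGN,S)=92/3
3. join C+EGN (d=59/3) ⇒ CEGN; edges |C|=59/6, |EGN|=19/3
  updated: d(CEGN,S)=29
4. join CEGN+S (d=29) ⇒ CEGNS; edges |CEGN|=14/3, |S|=29/2
final tree: ((C:59/6,((E:2,N:2):3/2,G:7/2):19/3):14/3,S:29/2)
total length: 133/3

((C:59/6,((E:2,N:2):3/2,G:7/2):19/3):14/3,S:29/2)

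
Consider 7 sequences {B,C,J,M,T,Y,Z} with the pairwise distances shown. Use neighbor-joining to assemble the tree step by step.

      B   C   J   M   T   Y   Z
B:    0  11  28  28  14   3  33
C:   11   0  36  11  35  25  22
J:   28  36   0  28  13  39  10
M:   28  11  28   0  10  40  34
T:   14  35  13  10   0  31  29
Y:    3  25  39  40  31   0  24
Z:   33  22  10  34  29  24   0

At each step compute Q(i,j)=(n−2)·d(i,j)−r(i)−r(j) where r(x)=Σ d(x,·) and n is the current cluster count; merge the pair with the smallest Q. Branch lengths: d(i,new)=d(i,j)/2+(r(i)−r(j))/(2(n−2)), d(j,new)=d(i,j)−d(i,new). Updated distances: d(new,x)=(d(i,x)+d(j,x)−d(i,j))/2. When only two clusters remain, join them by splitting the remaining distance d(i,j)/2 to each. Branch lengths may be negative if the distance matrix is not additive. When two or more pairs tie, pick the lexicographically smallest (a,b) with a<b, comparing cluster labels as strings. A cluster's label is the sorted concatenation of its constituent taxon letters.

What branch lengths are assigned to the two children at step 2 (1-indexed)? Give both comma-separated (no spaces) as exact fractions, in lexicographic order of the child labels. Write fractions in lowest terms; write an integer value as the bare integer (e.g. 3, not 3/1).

1. join B+Y (d=3, Q=-264) ⇒ BY; edges |B|=-3, |Y|=6
  updated: d(BY,C)=33/2, d(BY,J)=32, d(BY,M)=65/2, d(BY,T)=21, d(BY,Z)=27
2. join J+Z (d=10, Q=-201) ⇒ JZ; edges |J|=37/8, |Z|=43/8
  updated: d(BY,JZ)=49/2, d(C,JZ)=24, d(JZ,M)=26, d(JZ,T)=16
3. join C+M (d=11, Q=-133) ⇒ CM; edges |C|=20/3, |M|=13/3
  updated: d(BY,CM)=19, d(CM,JZ)=39/2, d(CM,T)=17
4. join BY+CM (d=19, Q=-82) ⇒ BCMY; edges |BY|=47/4, |CM|=29/4
  updated: d(BCMY,JZ)=25/2, d(BCMY,T)=19/2
5. join BCMY+JZ (d=25/2, Q=-38) ⇒ BCJMYZ; edges |BCMY|=3, |JZ|=19/2
  updated: d(BCJMYZ,T)=13/2
6. join BCJMYZ+T (d=13/2) ⇒ BCJMTYZ; edges |BCJMYZ|=13/4, |T|=13/4
final tree: ((((B:-3,Y:6):47/4,(C:20/3,M:13/3):29/4):3,(J:37/8,Z:43/8):19/2):13/4,T:13/4)
total length: 62

37/8,43/8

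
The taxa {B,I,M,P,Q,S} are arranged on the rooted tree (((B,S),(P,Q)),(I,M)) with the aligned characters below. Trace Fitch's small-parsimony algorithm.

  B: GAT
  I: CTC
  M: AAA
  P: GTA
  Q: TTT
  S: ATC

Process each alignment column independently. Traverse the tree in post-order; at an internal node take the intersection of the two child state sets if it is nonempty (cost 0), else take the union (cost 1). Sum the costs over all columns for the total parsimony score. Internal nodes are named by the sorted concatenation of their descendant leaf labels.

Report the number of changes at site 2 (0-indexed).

site 0, node BS: B={G} ∪ S={A} → {A,G} (+1)
site 0, node PQ: P={G} ∪ Q={T} → {G,T} (+1)
site 0, node BPQS: BS={A,G} ∩ PQ={G,T} → {G} (+0)
site 0, node IM: I={C} ∪ M={A} → {A,C} (+1)
site 0, node BIMPQS: BPQS={G} ∪ IM={A,C} → {A,C,G} (+1)
site 1, node BS: B={A} ∪ S={T} → {A,T} (+1)
site 1, node PQ: P={T} ∩ Q={T} → {T} (+0)
site 1, node BPQS: BS={A,T} ∩ PQ={T} → {T} (+0)
site 1, node IM: I={T} ∪ M={A} → {A,T} (+1)
site 1, node BIMPQS: BPQS={T} ∩ IM={A,T} → {T} (+0)
site 2, node BS: B={T} ∪ S={C} → {C,T} (+1)
site 2, node PQ: P={A} ∪ Q={T} → {A,T} (+1)
site 2, node BPQS: BS={C,T} ∩ PQ={A,T} → {T} (+0)
site 2, node IM: I={C} ∪ M={A} → {A,C} (+1)
site 2, node BIMPQS: BPQS={T} ∪ IM={A,C} → {A,C,T} (+1)
per-site changes: [4, 2, 4]; total = 10

4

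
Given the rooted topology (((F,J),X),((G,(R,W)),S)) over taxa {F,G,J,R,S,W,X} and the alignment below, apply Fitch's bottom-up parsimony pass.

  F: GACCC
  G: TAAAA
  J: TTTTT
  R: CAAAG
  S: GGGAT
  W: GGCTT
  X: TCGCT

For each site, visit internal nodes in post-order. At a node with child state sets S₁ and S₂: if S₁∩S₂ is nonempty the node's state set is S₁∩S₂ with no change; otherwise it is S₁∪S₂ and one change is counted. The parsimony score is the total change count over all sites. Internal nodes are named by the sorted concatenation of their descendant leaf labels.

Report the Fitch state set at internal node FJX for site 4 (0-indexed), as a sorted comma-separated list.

FJ@0: {G} ∪ {T} = {G,T} (union, +1)
FJX@0: {G,T} ∩ {T} = {T} (intersection, +0)
RW@0: {C} ∪ {G} = {C,G} (union, +1)
GRW@0: {T} ∪ {C,G} = {C,G,T} (union, +1)
GRSW@0: {C,G,T} ∩ {G} = {G} (intersection, +0)
FGJRSWX@0: {T} ∪ {G} = {G,T} (union, +1)
FJ@1: {A} ∪ {T} = {A,T} (union, +1)
FJX@1: {A,T} ∪ {C} = {A,C,T} (union, +1)
RW@1: {A} ∪ {G} = {A,G} (union, +1)
GRW@1: {A} ∩ {A,G} = {A} (intersection, +0)
GRSW@1: {A} ∪ {G} = {A,G} (union, +1)
FGJRSWX@1: {A,C,T} ∩ {A,G} = {A} (intersection, +0)
FJ@2: {C} ∪ {T} = {C,T} (union, +1)
FJX@2: {C,T} ∪ {G} = {C,G,T} (union, +1)
RW@2: {A} ∪ {C} = {A,C} (union, +1)
GRW@2: {A} ∩ {A,C} = {A} (intersection, +0)
GRSW@2: {A} ∪ {G} = {A,G} (union, +1)
FGJRSWX@2: {C,G,T} ∩ {A,G} = {G} (intersection, +0)
FJ@3: {C} ∪ {T} = {C,T} (union, +1)
FJX@3: {C,T} ∩ {C} = {C} (intersection, +0)
RW@3: {A} ∪ {T} = {A,T} (union, +1)
GRW@3: {A} ∩ {A,T} = {A} (intersection, +0)
GRSW@3: {A} ∩ {A} = {A} (intersection, +0)
FGJRSWX@3: {C} ∪ {A} = {A,C} (union, +1)
FJ@4: {C} ∪ {T} = {C,T} (union, +1)
FJX@4: {C,T} ∩ {T} = {T} (intersection, +0)
RW@4: {G} ∪ {T} = {G,T} (union, +1)
GRW@4: {A} ∪ {G,T} = {A,G,T} (union, +1)
GRSW@4: {A,G,T} ∩ {T} = {T} (intersection, +0)
FGJRSWX@4: {T} ∩ {T} = {T} (intersection, +0)
per-site changes: [4, 4, 4, 3, 3]; total = 18

T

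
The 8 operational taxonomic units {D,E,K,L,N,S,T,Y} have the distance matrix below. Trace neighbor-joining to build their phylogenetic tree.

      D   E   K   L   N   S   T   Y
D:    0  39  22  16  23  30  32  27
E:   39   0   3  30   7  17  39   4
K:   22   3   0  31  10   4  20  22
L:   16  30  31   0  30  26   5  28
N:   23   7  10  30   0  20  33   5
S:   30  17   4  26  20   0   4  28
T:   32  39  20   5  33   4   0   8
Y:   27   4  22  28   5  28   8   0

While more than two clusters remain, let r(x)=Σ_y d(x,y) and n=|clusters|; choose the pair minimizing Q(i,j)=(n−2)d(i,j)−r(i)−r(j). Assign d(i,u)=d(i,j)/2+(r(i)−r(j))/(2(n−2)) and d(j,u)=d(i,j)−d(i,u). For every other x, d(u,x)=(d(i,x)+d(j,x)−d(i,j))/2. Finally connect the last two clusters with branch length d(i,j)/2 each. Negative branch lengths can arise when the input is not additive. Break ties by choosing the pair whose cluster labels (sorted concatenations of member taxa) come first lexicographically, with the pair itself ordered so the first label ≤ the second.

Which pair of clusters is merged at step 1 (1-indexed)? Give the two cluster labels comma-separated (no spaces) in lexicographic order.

L,T

step 1: merge (L,T) at d=5, Q=-277; branch lengths L→55/12, T→5/12; new cluster LT
  updated: d(D,LT)=43/2, d(E,LT)=32, d(K,LT)=23, d(LT,N)=29, d(LT,S)=25/2, d(LT,Y)=31/2
step 2: merge (D,LT) at d=43/2, Q=-377/2; branch lengths D→273/20, LT→157/20; new cluster DLT
  updated: d(DLT,E)=99/4, d(DLT,K)=47/4, d(DLT,N)=61/4, d(DLT,S)=21/2, d(DLT,Y)=21/2
step 3: merge (K,S) at d=4, Q=-457/4; branch lengths K→-51/32, S→179/32; new cluster KS
  updated: d(DLT,KS)=73/8, d(E,KS)=8, d(KS,N)=13, d(KS,Y)=23
step 4: merge (DLT,KS) at d=73/8, Q=-683/8; branch lengths DLT→271/48, KS→167/48; new cluster DKLST
  updated: d(DKLST,E)=189/16, d(DKLST,N)=153/16, d(DKLST,Y)=195/16
step 5: merge (DKLST,N) at d=153/16, Q=-36; branch lengths DKLST→249/32, N→57/32; new cluster DKLNST
  updated: d(DKLNST,E)=37/8, d(DKLNST,Y)=61/16
step 6: merge (DKLNST,E) at d=37/8, Q=-199/16; branch lengths DKLNST→71/32, E→77/32; new cluster DEKLNST
  updated: d(DEKLNST,Y)=51/32
step 7: merge (DEKLNST,Y) at d=51/32; branch lengths DEKLNST→51/64, Y→51/64; new cluster DEKLNSTY
final tree: (((((D:273/20,(L:55/12,T:5/12):157/20):271/48,(K:-51/32,S:179/32):167/48):249/32,N:57/32):71/32,E:77/32):51/64,Y:51/64)
total length: 1773/32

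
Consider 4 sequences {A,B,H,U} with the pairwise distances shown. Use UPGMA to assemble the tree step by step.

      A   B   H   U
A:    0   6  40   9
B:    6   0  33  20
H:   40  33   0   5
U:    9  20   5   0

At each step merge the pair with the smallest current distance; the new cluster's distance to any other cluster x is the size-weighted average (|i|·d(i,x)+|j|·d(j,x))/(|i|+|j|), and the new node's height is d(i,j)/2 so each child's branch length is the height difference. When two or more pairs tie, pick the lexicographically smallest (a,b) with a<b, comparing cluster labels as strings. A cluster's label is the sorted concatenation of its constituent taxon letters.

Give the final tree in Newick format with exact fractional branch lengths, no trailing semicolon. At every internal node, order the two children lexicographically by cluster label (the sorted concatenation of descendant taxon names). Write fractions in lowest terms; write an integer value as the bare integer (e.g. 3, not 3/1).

((A:3,B:3):39/4,(H:5/2,U:5/2):41/4)

1. join H+U (d=5) ⇒ HU; edges |H|=5/2, |U|=5/2
  updated: d(A,HU)=49/2, d(B,HU)=53/2
2. join A+B (d=6) ⇒ AB; edges |A|=3, |B|=3
  updated: d(AB,HU)=51/2
3. join AB+HU (d=51/2) ⇒ ABHU; edges |AB|=39/4, |HU|=41/4
final tree: ((A:3,B:3):39/4,(H:5/2,U:5/2):41/4)
total length: 31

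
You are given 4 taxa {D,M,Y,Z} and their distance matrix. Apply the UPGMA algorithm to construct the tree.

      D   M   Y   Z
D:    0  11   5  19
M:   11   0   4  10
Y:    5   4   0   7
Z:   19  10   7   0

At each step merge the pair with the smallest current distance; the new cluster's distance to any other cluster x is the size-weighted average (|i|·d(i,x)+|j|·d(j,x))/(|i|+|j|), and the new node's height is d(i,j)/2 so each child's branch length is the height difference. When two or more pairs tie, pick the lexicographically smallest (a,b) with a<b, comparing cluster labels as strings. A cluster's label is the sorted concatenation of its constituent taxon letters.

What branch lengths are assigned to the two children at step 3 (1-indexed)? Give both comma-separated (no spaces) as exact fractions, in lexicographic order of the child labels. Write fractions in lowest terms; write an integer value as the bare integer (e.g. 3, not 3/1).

2,6

step 1: merge (M,Y) at d=4; branch lengths M→2, Y→2; new cluster MY
  updated: d(D,MY)=8, d(MY,Z)=17/2
step 2: merge (D,MY) at d=8; branch lengths D→4, MY→2; new cluster DMY
  updated: d(DMY,Z)=12
step 3: merge (DMY,Z) at d=12; branch lengths DMY→2, Z→6; new cluster DMYZ
final tree: ((D:4,(M:2,Y:2):2):2,Z:6)
total length: 18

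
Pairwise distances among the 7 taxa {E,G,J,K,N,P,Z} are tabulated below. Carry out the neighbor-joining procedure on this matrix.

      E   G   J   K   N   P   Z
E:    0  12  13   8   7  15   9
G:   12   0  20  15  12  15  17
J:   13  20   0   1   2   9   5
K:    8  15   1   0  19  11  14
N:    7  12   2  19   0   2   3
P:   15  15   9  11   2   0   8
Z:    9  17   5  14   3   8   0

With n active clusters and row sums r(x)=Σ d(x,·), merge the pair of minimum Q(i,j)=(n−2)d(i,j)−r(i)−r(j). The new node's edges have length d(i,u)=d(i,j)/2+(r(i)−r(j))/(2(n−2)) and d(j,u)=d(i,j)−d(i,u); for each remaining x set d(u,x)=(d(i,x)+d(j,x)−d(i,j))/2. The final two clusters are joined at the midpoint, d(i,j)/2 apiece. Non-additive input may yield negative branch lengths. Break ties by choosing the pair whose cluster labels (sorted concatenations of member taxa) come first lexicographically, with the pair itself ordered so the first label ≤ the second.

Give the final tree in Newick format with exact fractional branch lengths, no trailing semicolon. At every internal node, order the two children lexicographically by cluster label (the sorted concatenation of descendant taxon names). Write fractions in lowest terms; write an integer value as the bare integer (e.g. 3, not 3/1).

((((E:7/2,G:17/2):19/8,(J:-13/10,K:23/10):41/8):3/2,(N:-2/3,P:8/3):7/4):11/8,Z:11/8)

1. join J+K (d=1, Q=-113) ⇒ JK; edges |J|=-13/10, |K|=23/10
  updated: d(E,JK)=10, d(G,JK)=17, d(JK,N)=10, d(JK,P)=19/2, d(JK,Z)=9
2. join E+G (d=12, Q=-78) ⇒ EG; edges |E|=7/2, |G|=17/2
  updated: d(EG,JK)=15/2, d(EG,N)=7/2, d(EG,P)=9, d(EG,Z)=7
3. join N+P (d=2, Q=-41) ⇒ NP; edges |N|=-2/3, |P|=8/3
  updated: d(EG,NP)=21/4, d(JK,NP)=35/4, d(NP,Z)=9/2
4. join EG+JK (d=15/2, Q=-30) ⇒ EGJK; edges |EG|=19/8, |JK|=41/8
  updated: d(EGJK,NP)=13/4, d(EGJK,Z)=17/4
5. join EGJK+NP (d=13/4, Q=-12) ⇒ EGJKNP; edges |EGJK|=3/2, |NP|=7/4
  updated: d(EGJKNP,Z)=11/4
6. join EGJKNP+Z (d=11/4) ⇒ EGJKNPZ; edges |EGJKNP|=11/8, |Z|=11/8
final tree: ((((E:7/2,G:17/2):19/8,(J:-13/10,K:23/10):41/8):3/2,(N:-2/3,P:8/3):7/4):11/8,Z:11/8)
total length: 57/2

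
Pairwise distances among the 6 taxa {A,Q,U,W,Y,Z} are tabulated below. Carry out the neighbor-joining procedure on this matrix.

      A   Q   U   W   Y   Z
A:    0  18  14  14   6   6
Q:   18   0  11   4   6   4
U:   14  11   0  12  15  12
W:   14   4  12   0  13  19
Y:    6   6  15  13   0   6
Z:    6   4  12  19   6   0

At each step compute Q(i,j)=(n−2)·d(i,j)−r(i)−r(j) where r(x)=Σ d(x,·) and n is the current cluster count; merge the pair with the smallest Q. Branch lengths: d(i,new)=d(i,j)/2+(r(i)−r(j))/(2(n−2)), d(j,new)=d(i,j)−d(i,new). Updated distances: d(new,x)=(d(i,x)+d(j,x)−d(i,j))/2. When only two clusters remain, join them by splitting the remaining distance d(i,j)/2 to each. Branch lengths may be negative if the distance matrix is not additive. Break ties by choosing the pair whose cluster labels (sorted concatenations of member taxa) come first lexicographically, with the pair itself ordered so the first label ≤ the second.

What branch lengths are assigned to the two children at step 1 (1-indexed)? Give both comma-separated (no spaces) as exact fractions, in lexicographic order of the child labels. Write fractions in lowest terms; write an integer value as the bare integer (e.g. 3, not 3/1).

-3/8,35/8

step 1: merge (Q,W) at d=4, Q=-89; branch lengths Q→-3/8, W→35/8; new cluster QW
  updated: d(A,QW)=14, d(QW,U)=19/2, d(QW,Y)=15/2, d(QW,Z)=19/2
step 2: merge (QW,U) at d=19/2, Q=-125/2; branch lengths QW→37/12, U→77/12; new cluster QUW
  updated: d(A,QUW)=37/4, d(QUW,Y)=13/2, d(QUW,Z)=6
step 3: merge (A,Y) at d=6, Q=-111/4; branch lengths A→59/16, Y→37/16; new cluster AY
  updated: d(AY,QUW)=39/8, d(AY,Z)=3
step 4: merge (AY,QUW) at d=39/8, Q=-111/8; branch lengths AY→15/16, QUW→63/16; new cluster AQUWY
  updated: d(AQUWY,Z)=33/16
step 5: merge (AQUWY,Z) at d=33/16; branch lengths AQUWY→33/32, Z→33/32; new cluster AQUWYZ
final tree: (((A:59/16,Y:37/16):15/16,((Q:-3/8,W:35/8):37/12,U:77/12):63/16):33/32,Z:33/32)
total length: 423/16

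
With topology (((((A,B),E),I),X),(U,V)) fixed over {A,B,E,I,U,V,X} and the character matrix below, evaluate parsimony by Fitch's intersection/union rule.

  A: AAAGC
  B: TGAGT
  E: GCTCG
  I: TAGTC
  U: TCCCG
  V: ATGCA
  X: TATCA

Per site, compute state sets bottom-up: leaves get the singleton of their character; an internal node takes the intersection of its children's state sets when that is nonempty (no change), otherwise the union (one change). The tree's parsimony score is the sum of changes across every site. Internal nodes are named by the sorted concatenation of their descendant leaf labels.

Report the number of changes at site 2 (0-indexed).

4

site 0, node AB: A={A} ∪ B={T} → {A,T} (+1)
site 0, node ABE: AB={A,T} ∪ E={G} → {A,G,T} (+1)
site 0, node ABEI: ABE={A,G,T} ∩ I={T} → {T} (+0)
site 0, node ABEIX: ABEI={T} ∩ X={T} → {T} (+0)
site 0, node UV: U={T} ∪ V={A} → {A,T} (+1)
site 0, node ABEIUVX: ABEIX={T} ∩ UV={A,T} → {T} (+0)
site 1, node AB: A={A} ∪ B={G} → {A,G} (+1)
site 1, node ABE: AB={A,G} ∪ E={C} → {A,C,G} (+1)
site 1, node ABEI: ABE={A,C,G} ∩ I={A} → {A} (+0)
site 1, node ABEIX: ABEI={A} ∩ X={A} → {A} (+0)
site 1, node UV: U={C} ∪ V={T} → {C,T} (+1)
site 1, node ABEIUVX: ABEIX={A} ∪ UV={C,T} → {A,C,T} (+1)
site 2, node AB: A={A} ∩ B={A} → {A} (+0)
site 2, node ABE: AB={A} ∪ E={T} → {A,T} (+1)
site 2, node ABEI: ABE={A,T} ∪ I={G} → {A,G,T} (+1)
site 2, node ABEIX: ABEI={A,G,T} ∩ X={T} → {T} (+0)
site 2, node UV: U={C} ∪ V={G} → {C,G} (+1)
site 2, node ABEIUVX: ABEIX={T} ∪ UV={C,G} → {C,G,T} (+1)
site 3, node AB: A={G} ∩ B={G} → {G} (+0)
site 3, node ABE: AB={G} ∪ E={C} → {C,G} (+1)
site 3, node ABEI: ABE={C,G} ∪ I={T} → {C,G,T} (+1)
site 3, node ABEIX: ABEI={C,G,T} ∩ X={C} → {C} (+0)
site 3, node UV: U={C} ∩ V={C} → {C} (+0)
site 3, node ABEIUVX: ABEIX={C} ∩ UV={C} → {C} (+0)
site 4, node AB: A={C} ∪ B={T} → {C,T} (+1)
site 4, node ABE: AB={C,T} ∪ E={G} → {C,G,T} (+1)
site 4, node ABEI: ABE={C,G,T} ∩ I={C} → {C} (+0)
site 4, node ABEIX: ABEI={C} ∪ X={A} → {A,C} (+1)
site 4, node UV: U={G} ∪ V={A} → {A,G} (+1)
site 4, node ABEIUVX: ABEIX={A,C} ∩ UV={A,G} → {A} (+0)
per-site changes: [3, 4, 4, 2, 4]; total = 17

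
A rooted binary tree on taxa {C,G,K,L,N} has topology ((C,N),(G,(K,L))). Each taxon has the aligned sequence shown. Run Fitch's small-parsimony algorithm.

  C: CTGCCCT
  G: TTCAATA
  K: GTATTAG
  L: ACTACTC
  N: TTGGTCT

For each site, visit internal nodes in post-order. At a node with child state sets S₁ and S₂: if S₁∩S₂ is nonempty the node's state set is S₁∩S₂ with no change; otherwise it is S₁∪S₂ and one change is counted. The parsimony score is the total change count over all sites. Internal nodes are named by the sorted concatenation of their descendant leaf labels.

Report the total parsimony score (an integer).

18

site 0, node CN: C={C} ∪ N={T} → {C,T} (+1)
site 0, node KL: K={G} ∪ L={A} → {A,G} (+1)
site 0, node GKL: G={T} ∪ KL={A,G} → {A,G,T} (+1)
site 0, node CGKLN: CN={C,T} ∩ GKL={A,G,T} → {T} (+0)
site 1, node CN: C={T} ∩ N={T} → {T} (+0)
site 1, node KL: K={T} ∪ L={C} → {C,T} (+1)
site 1, node GKL: G={T} ∩ KL={C,T} → {T} (+0)
site 1, node CGKLN: CN={T} ∩ GKL={T} → {T} (+0)
site 2, node CN: C={G} ∩ N={G} → {G} (+0)
site 2, node KL: K={A} ∪ L={T} → {A,T} (+1)
site 2, node GKL: G={C} ∪ KL={A,T} → {A,C,T} (+1)
site 2, node CGKLN: CN={G} ∪ GKL={A,C,T} → {A,C,G,T} (+1)
site 3, node CN: C={C} ∪ N={G} → {C,G} (+1)
site 3, node KL: K={T} ∪ L={A} → {A,T} (+1)
site 3, node GKL: G={A} ∩ KL={A,T} → {A} (+0)
site 3, node CGKLN: CN={C,G} ∪ GKL={A} → {A,C,G} (+1)
site 4, node CN: C={C} ∪ N={T} → {C,T} (+1)
site 4, node KL: K={T} ∪ L={C} → {C,T} (+1)
site 4, node GKL: G={A} ∪ KL={C,T} → {A,C,T} (+1)
site 4, node CGKLN: CN={C,T} ∩ GKL={A,C,T} → {C,T} (+0)
site 5, node CN: C={C} ∩ N={C} → {C} (+0)
site 5, node KL: K={A} ∪ L={T} → {A,T} (+1)
site 5, node GKL: G={T} ∩ KL={A,T} → {T} (+0)
site 5, node CGKLN: CN={C} ∪ GKL={T} → {C,T} (+1)
site 6, node CN: C={T} ∩ N={T} → {T} (+0)
site 6, node KL: K={G} ∪ L={C} → {C,G} (+1)
site 6, node GKL: G={A} ∪ KL={C,G} → {A,C,G} (+1)
site 6, node CGKLN: CN={T} ∪ GKL={A,C,G} → {A,C,G,T} (+1)
per-site changes: [3, 1, 3, 3, 3, 2, 3]; total = 18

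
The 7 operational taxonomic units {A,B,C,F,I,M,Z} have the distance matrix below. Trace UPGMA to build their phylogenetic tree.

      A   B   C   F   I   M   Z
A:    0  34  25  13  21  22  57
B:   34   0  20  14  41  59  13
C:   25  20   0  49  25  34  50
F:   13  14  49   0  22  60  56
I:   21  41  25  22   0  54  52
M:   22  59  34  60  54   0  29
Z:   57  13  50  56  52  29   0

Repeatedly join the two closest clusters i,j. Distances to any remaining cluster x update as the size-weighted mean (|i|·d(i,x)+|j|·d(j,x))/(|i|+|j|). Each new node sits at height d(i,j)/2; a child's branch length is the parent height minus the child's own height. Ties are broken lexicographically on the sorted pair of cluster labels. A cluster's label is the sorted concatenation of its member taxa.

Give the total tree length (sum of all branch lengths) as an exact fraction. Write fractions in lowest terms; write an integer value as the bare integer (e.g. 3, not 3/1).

207/2

1. join A+F (d=13) ⇒ AF; edges |A|=13/2, |F|=13/2
  updated: d(AF,B)=24, d(AF,C)=37, d(AF,I)=43/2, d(AF,M)=41, d(AF,Z)=113/2
2. join B+Z (d=13) ⇒ BZ; edges |B|=13/2, |Z|=13/2
  updated: d(AF,BZ)=161/4, d(BZ,C)=35, d(BZ,I)=93/2, d(BZ,M)=44
3. join AF+I (d=43/2) ⇒ AFI; edges |AF|=17/4, |I|=43/4
  updated: d(AFI,BZ)=127/3, d(AFI,C)=33, d(AFI,M)=136/3
4. join AFI+C (d=33) ⇒ ACFI; edges |AFI|=23/4, |C|=33/2
  updated: d(ACFI,BZ)=81/2, d(ACFI,M)=85/2
5. join ACFI+BZ (d=81/2) ⇒ ABCFIZ; edges |ACFI|=15/4, |BZ|=55/4
  updated: d(ABCFIZ,M)=43
6. join ABCFIZ+M (d=43) ⇒ ABCFIMZ; edges |ABCFIZ|=5/4, |M|=43/2
final tree: (((((A:13/2,F:13/2):17/4,I:43/4):23/4,C:33/2):15/4,(B:13/2,Z:13/2):55/4):5/4,M:43/2)
total length: 207/2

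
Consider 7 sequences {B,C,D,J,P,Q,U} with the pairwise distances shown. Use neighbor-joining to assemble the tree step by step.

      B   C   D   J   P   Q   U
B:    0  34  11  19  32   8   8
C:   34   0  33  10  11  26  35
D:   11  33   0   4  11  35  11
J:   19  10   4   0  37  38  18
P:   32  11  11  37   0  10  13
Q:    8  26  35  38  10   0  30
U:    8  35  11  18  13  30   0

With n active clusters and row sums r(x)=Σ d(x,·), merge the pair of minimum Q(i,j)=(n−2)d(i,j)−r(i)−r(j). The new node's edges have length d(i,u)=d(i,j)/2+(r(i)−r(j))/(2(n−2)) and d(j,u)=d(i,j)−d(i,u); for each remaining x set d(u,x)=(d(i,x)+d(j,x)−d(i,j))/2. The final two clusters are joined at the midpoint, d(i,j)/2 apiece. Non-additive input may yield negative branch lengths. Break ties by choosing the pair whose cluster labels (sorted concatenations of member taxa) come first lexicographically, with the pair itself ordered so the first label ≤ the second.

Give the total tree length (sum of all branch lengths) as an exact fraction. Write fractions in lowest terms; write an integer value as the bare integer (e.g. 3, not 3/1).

1799/32

1. join C+J (d=10, Q=-225) ⇒ CJ; edges |C|=73/10, |J|=27/10
  updated: d(B,CJ)=43/2, d(CJ,D)=27/2, d(CJ,P)=19, d(CJ,Q)=27, d(CJ,U)=43/2
2. join B+Q (d=8, Q=-317/2) ⇒ BQ; edges |B|=5/16, |Q|=123/16
  updated: d(BQ,CJ)=81/4, d(BQ,D)=19, d(BQ,P)=17, d(BQ,U)=15
3. join CJ+D (d=27/2, Q=-353/4) ⇒ CDJ; edges |CJ|=241/24, |D|=83/24
  updated: d(BQ,CDJ)=103/8, d(CDJ,P)=33/4, d(CDJ,U)=19/2
4. join BQ+U (d=15, Q=-419/8) ⇒ BQU; edges |BQ|=299/32, |U|=181/32
  updated: d(BQU,CDJ)=59/16, d(BQU,P)=15/2
5. join BQU+CDJ (d=59/16, Q=-311/16) ⇒ BCDJQU; edges |BQU|=47/32, |CDJ|=71/32
  updated: d(BCDJQU,P)=193/32
6. join BCDJQU+P (d=193/32) ⇒ BCDJPQU; edges |BCDJQU|=193/64, |P|=193/64
final tree: ((((B:5/16,Q:123/16):299/32,U:181/32):47/32,((C:73/10,J:27/10):241/24,D:83/24):71/32):193/64,P:193/64)
total length: 1799/32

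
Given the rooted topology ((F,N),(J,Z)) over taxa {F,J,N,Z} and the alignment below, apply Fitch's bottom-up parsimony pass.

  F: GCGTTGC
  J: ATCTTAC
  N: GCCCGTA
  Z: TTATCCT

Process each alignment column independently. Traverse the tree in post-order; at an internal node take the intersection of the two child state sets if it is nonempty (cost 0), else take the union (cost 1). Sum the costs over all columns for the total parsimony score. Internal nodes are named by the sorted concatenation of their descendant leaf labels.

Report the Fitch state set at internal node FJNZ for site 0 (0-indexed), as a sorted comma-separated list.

[col 0] FN: children F:{G}, N:{G} ∩→ {G}; cost 0
[col 0] JZ: children J:{A}, Z:{T} ∪→ {A,T}; cost 1
[col 0] FJNZ: children FN:{G}, JZ:{A,T} ∪→ {A,G,T}; cost 1
[col 1] FN: children F:{C}, N:{C} ∩→ {C}; cost 0
[col 1] JZ: children J:{T}, Z:{T} ∩→ {T}; cost 0
[col 1] FJNZ: children FN:{C}, JZ:{T} ∪→ {C,T}; cost 1
[col 2] FN: children F:{G}, N:{C} ∪→ {C,G}; cost 1
[col 2] JZ: children J:{C}, Z:{A} ∪→ {A,C}; cost 1
[col 2] FJNZ: children FN:{C,G}, JZ:{A,C} ∩→ {C}; cost 0
[col 3] FN: children F:{T}, N:{C} ∪→ {C,T}; cost 1
[col 3] JZ: children J:{T}, Z:{T} ∩→ {T}; cost 0
[col 3] FJNZ: children FN:{C,T}, JZ:{T} ∩→ {T}; cost 0
[col 4] FN: children F:{T}, N:{G} ∪→ {G,T}; cost 1
[col 4] JZ: children J:{T}, Z:{C} ∪→ {C,T}; cost 1
[col 4] FJNZ: children FN:{G,T}, JZ:{C,T} ∩→ {T}; cost 0
[col 5] FN: children F:{G}, N:{T} ∪→ {G,T}; cost 1
[col 5] JZ: children J:{A}, Z:{C} ∪→ {A,C}; cost 1
[col 5] FJNZ: children FN:{G,T}, JZ:{A,C} ∪→ {A,C,G,T}; cost 1
[col 6] FN: children F:{C}, N:{A} ∪→ {A,C}; cost 1
[col 6] JZ: children J:{C}, Z:{T} ∪→ {C,T}; cost 1
[col 6] FJNZ: children FN:{A,C}, JZ:{C,T} ∩→ {C}; cost 0
per-site changes: [2, 1, 2, 1, 2, 3, 2]; total = 13

A,G,T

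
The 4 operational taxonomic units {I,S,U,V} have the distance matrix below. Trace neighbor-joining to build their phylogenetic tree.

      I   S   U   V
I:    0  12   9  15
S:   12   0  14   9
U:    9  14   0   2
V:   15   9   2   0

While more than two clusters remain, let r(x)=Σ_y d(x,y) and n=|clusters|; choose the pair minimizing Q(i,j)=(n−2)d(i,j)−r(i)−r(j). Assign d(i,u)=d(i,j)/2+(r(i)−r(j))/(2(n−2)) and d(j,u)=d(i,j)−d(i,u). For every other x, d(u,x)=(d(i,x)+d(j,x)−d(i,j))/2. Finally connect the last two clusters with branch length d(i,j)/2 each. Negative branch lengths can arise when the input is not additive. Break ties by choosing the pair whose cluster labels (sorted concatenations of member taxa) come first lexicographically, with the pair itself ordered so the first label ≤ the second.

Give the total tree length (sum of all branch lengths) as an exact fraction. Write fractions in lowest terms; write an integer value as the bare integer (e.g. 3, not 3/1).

1. join I+S (d=12, Q=-47) ⇒ IS; edges |I|=25/4, |S|=23/4
  updated: d(IS,U)=11/2, d(IS,V)=6
2. join IS+U (d=11/2, Q=-27/2) ⇒ ISU; edges |IS|=19/4, |U|=3/4
  updated: d(ISU,V)=5/4
3. join ISU+V (d=5/4) ⇒ ISUV; edges |ISU|=5/8, |V|=5/8
final tree: (((I:25/4,S:23/4):19/4,U:3/4):5/8,V:5/8)
total length: 75/4

75/4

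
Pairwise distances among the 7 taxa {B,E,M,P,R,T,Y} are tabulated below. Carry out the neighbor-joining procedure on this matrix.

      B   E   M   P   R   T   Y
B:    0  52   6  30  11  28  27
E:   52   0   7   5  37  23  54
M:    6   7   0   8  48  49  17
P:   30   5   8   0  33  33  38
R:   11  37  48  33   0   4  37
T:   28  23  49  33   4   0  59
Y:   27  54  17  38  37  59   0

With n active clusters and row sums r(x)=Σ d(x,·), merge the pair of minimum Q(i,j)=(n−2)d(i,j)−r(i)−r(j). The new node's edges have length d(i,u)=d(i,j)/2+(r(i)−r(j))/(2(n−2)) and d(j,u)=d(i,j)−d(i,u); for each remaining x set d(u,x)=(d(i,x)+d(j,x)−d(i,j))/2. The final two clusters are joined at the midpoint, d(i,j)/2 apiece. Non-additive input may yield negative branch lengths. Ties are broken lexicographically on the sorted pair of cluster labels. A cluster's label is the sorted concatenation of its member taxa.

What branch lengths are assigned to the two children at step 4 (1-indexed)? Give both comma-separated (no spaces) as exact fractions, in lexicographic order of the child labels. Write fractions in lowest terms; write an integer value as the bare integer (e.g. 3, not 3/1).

73/8,149/8

step 1: merge (R,T) at d=4, Q=-346; branch lengths R→-3/5, T→23/5; new cluster RT
  updated: d(B,RT)=35/2, d(E,RT)=28, d(M,RT)=93/2, d(P,RT)=31, d(RT,Y)=46
step 2: merge (E,P) at d=5, Q=-238; branch lengths E→27/4, P→-7/4; new cluster EP
  updated: d(B,EP)=77/2, d(EP,M)=5, d(EP,RT)=27, d(EP,Y)=87/2
step 3: merge (B,RT) at d=35/2, Q=-347/2; branch lengths B→3/4, RT→67/4; new cluster BRT
  updated: d(BRT,EP)=24, d(BRT,M)=35/2, d(BRT,Y)=111/4
step 4: merge (BRT,Y) at d=111/4, Q=-102; branch lengths BRT→73/8, Y→149/8; new cluster BRTY
  updated: d(BRTY,EP)=159/8, d(BRTY,M)=27/8
step 5: merge (BRTY,EP) at d=159/8, Q=-113/4; branch lengths BRTY→73/8, EP→43/4; new cluster BEPRTY
  updated: d(BEPRTY,M)=-23/4
step 6: merge (BEPRTY,M) at d=-23/4; branch lengths BEPRTY→-23/8, M→-23/8; new cluster BEMPRTY
final tree: ((((B:3/4,(R:-3/5,T:23/5):67/4):73/8,Y:149/8):73/8,(E:27/4,P:-7/4):43/4):-23/8,M:-23/8)
total length: 547/8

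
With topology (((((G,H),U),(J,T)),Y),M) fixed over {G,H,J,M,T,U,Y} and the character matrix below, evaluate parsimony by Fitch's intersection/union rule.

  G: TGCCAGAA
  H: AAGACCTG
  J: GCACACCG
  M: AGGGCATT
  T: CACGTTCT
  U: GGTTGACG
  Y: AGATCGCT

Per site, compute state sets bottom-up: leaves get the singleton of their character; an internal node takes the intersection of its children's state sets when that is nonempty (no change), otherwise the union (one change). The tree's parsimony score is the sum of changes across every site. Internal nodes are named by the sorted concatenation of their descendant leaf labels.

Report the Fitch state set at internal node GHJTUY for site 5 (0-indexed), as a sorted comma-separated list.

site 0, node GH: G={T} ∪ H={A} → {A,T} (+1)
site 0, node GHU: GH={A,T} ∪ U={G} → {A,G,T} (+1)
site 0, node JT: J={G} ∪ T={C} → {C,G} (+1)
site 0, node GHJTU: GHU={A,G,T} ∩ JT={C,G} → {G} (+0)
site 0, node GHJTUY: GHJTU={G} ∪ Y={A} → {A,G} (+1)
site 0, node GHJMTUY: GHJTUY={A,G} ∩ M={A} → {A} (+0)
site 1, node GH: G={G} ∪ H={A} → {A,G} (+1)
site 1, node GHU: GH={A,G} ∩ U={G} → {G} (+0)
site 1, node JT: J={C} ∪ T={A} → {A,C} (+1)
site 1, node GHJTU: GHU={G} ∪ JT={A,C} → {A,C,G} (+1)
site 1, node GHJTUY: GHJTU={A,C,G} ∩ Y={G} → {G} (+0)
site 1, node GHJMTUY: GHJTUY={G} ∩ M={G} → {G} (+0)
site 2, node GH: G={C} ∪ H={G} → {C,G} (+1)
site 2, node GHU: GH={C,G} ∪ U={T} → {C,G,T} (+1)
site 2, node JT: J={A} ∪ T={C} → {A,C} (+1)
site 2, node GHJTU: GHU={C,G,T} ∩ JT={A,C} → {C} (+0)
site 2, node GHJTUY: GHJTU={C} ∪ Y={A} → {A,C} (+1)
site 2, node GHJMTUY: GHJTUY={A,C} ∪ M={G} → {A,C,G} (+1)
site 3, node GH: G={C} ∪ H={A} → {A,C} (+1)
site 3, node GHU: GH={A,C} ∪ U={T} → {A,C,T} (+1)
site 3, node JT: J={C} ∪ T={G} → {C,G} (+1)
site 3, node GHJTU: GHU={A,C,T} ∩ JT={C,G} → {C} (+0)
site 3, node GHJTUY: GHJTU={C} ∪ Y={T} → {C,T} (+1)
site 3, node GHJMTUY: GHJTUY={C,T} ∪ M={G} → {C,G,T} (+1)
site 4, node GH: G={A} ∪ H={C} → {A,C} (+1)
site 4, node GHU: GH={A,C} ∪ U={G} → {A,C,G} (+1)
site 4, node JT: J={A} ∪ T={T} → {A,T} (+1)
site 4, node GHJTU: GHU={A,C,G} ∩ JT={A,T} → {A} (+0)
site 4, node GHJTUY: GHJTU={A} ∪ Y={C} → {A,C} (+1)
site 4, node GHJMTUY: GHJTUY={A,C} ∩ M={C} → {C} (+0)
site 5, node GH: G={G} ∪ H={C} → {C,G} (+1)
site 5, node GHU: GH={C,G} ∪ U={A} → {A,C,G} (+1)
site 5, node JT: J={C} ∪ T={T} → {C,T} (+1)
site 5, node GHJTU: GHU={A,C,G} ∩ JT={C,T} → {C} (+0)
site 5, node GHJTUY: GHJTU={C} ∪ Y={G} → {C,G} (+1)
site 5, node GHJMTUY: GHJTUY={C,G} ∪ M={A} → {A,C,G} (+1)
site 6, node GH: G={A} ∪ H={T} → {A,T} (+1)
site 6, node GHU: GH={A,T} ∪ U={C} → {A,C,T} (+1)
site 6, node JT: J={C} ∩ T={C} → {C} (+0)
site 6, node GHJTU: GHU={A,C,T} ∩ JT={C} → {C} (+0)
site 6, node GHJTUY: GHJTU={C} ∩ Y={C} → {C} (+0)
site 6, node GHJMTUY: GHJTUY={C} ∪ M={T} → {C,T} (+1)
site 7, node GH: G={A} ∪ H={G} → {A,G} (+1)
site 7, node GHU: GH={A,G} ∩ U={G} → {G} (+0)
site 7, node JT: J={G} ∪ T={T} → {G,T} (+1)
site 7, node GHJTU: GHU={G} ∩ JT={G,T} → {G} (+0)
site 7, node GHJTUY: GHJTU={G} ∪ Y={T} → {G,T} (+1)
site 7, node GHJMTUY: GHJTUY={G,T} ∩ M={T} → {T} (+0)
per-site changes: [4, 3, 5, 5, 4, 5, 3, 3]; total = 32

C,G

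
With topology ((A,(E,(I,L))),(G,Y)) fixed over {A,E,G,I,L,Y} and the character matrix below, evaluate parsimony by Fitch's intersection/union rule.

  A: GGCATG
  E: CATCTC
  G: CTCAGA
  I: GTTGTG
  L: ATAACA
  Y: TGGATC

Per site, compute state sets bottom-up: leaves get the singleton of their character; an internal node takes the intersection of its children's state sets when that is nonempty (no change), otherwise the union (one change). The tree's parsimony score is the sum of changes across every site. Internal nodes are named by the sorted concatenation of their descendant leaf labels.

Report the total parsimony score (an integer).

18

[col 0] IL: children I:{G}, L:{A} ∪→ {A,G}; cost 1
[col 0] EIL: children E:{C}, IL:{A,G} ∪→ {A,C,G}; cost 1
[col 0] AEIL: children A:{G}, EIL:{A,C,G} ∩→ {G}; cost 0
[col 0] GY: children G:{C}, Y:{T} ∪→ {C,T}; cost 1
[col 0] AEGILY: children AEIL:{G}, GY:{C,T} ∪→ {C,G,T}; cost 1
[col 1] IL: children I:{T}, L:{T} ∩→ {T}; cost 0
[col 1] EIL: children E:{A}, IL:{T} ∪→ {A,T}; cost 1
[col 1] AEIL: children A:{G}, EIL:{A,T} ∪→ {A,G,T}; cost 1
[col 1] GY: children G:{T}, Y:{G} ∪→ {G,T}; cost 1
[col 1] AEGILY: children AEIL:{A,G,T}, GY:{G,T} ∩→ {G,T}; cost 0
[col 2] IL: children I:{T}, L:{A} ∪→ {A,T}; cost 1
[col 2] EIL: children E:{T}, IL:{A,T} ∩→ {T}; cost 0
[col 2] AEIL: children A:{C}, EIL:{T} ∪→ {C,T}; cost 1
[col 2] GY: children G:{C}, Y:{G} ∪→ {C,G}; cost 1
[col 2] AEGILY: children AEIL:{C,T}, GY:{C,G} ∩→ {C}; cost 0
[col 3] IL: children I:{G}, L:{A} ∪→ {A,G}; cost 1
[col 3] EIL: children E:{C}, IL:{A,G} ∪→ {A,C,G}; cost 1
[col 3] AEIL: children A:{A}, EIL:{A,C,G} ∩→ {A}; cost 0
[col 3] GY: children G:{A}, Y:{A} ∩→ {A}; cost 0
[col 3] AEGILY: children AEIL:{A}, GY:{A} ∩→ {A}; cost 0
[col 4] IL: children I:{T}, L:{C} ∪→ {C,T}; cost 1
[col 4] EIL: children E:{T}, IL:{C,T} ∩→ {T}; cost 0
[col 4] AEIL: children A:{T}, EIL:{T} ∩→ {T}; cost 0
[col 4] GY: children G:{G}, Y:{T} ∪→ {G,T}; cost 1
[col 4] AEGILY: children AEIL:{T}, GY:{G,T} ∩→ {T}; cost 0
[col 5] IL: children I:{G}, L:{A} ∪→ {A,G}; cost 1
[col 5] EIL: children E:{C}, IL:{A,G} ∪→ {A,C,G}; cost 1
[col 5] AEIL: children A:{G}, EIL:{A,C,G} ∩→ {G}; cost 0
[col 5] GY: children G:{A}, Y:{C} ∪→ {A,C}; cost 1
[col 5] AEGILY: children AEIL:{G}, GY:{A,C} ∪→ {A,C,G}; cost 1
per-site changes: [4, 3, 3, 2, 2, 4]; total = 18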